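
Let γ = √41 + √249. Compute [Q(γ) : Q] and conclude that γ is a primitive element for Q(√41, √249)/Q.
[Q(γ) : Q] = 4 (equivalently, Q(γ) = Q(√41, √249))

Obviously Q(γ) ⊆ Q(√41, √249), and [Q(√41, √249):Q] = 4 (since 41, 249 are distinct squarefree integers > 1 with 10209 not a perfect square). To show equality we compute the minimal polynomial of γ. From γ = √41 + √249: γ^2 = 41 + 2√(10209) + 249 = 290 + 2√(10209), so γ^2 - 290 = 2√(10209); squaring, (γ^2 - 290)^2 = 4·10209, i.e. γ^4 - 580γ^2 + 84100 - 40836 = 0, i.e. γ^4 - 580γ^2 + 43264 = 0. So γ is a root of x^4 - 580x^2 + 43264. This polynomial is irreducible over Q: it has no rational root (each ±√41 ± √249 is irrational), and any factorization into two quadratics over Q would force √(10209) ∈ Q (pairing opposite roots) or √41, √249 ∈ Q (other pairings), all impossible. Hence [Q(γ):Q] = 4 = [Q(√41, √249):Q], so Q(γ) = Q(√41, √249).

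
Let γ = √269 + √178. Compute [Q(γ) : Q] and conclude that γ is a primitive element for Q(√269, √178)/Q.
[Q(γ) : Q] = 4 (equivalently, Q(γ) = Q(√269, √178))

Obviously Q(γ) ⊆ Q(√269, √178), and [Q(√269, √178):Q] = 4 (since 269, 178 are distinct squarefree integers > 1 with 47882 not a perfect square). To show equality we compute the minimal polynomial of γ. From γ = √269 + √178: γ^2 = 269 + 2√(47882) + 178 = 447 + 2√(47882), so γ^2 - 447 = 2√(47882); squaring, (γ^2 - 447)^2 = 4·47882, i.e. γ^4 - 894γ^2 + 199809 - 191528 = 0, i.e. γ^4 - 894γ^2 + 8281 = 0. So γ is a root of x^4 - 894x^2 + 8281. This polynomial is irreducible over Q: it has no rational root (each ±√269 ± √178 is irrational), and any factorization into two quadratics over Q would force √(47882) ∈ Q (pairing opposite roots) or √269, √178 ∈ Q (other pairings), all impossible. Hence [Q(γ):Q] = 4 = [Q(√269, √178):Q], so Q(γ) = Q(√269, √178).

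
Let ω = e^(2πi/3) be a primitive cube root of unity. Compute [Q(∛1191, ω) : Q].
[Q(∛1191, ω) : Q] = 6

[Q(∛1191):Q] = 3 (min poly x^3 - 1191, irreducible since 1191 is not a perfect cube). [Q(ω):Q] = 2 (min poly x^2 + x + 1). Since Q(∛1191) ⊂ R and ω ∉ R, we have ω ∉ Q(∛1191), so x^2 + x + 1 remains irreducible over Q(∛1191) and [Q(∛1191, ω) : Q(∛1191)] = 2. By the tower law, [Q(∛1191, ω) : Q] = 3 · 2 = 6. (In fact Q(∛1191, ω) is the splitting field of x^3 - 1191 over Q.)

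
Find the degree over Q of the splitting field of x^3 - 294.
[K : Q] = 6

The roots of x^3 - 294 are ∛294, ω∛294, ω^2∛294 where ω = e^(2πi/3) is a primitive cube root of unity, so K = Q(∛294, ω). Now [Q(∛294):Q] = 3 (since 294 is not a perfect cube, x^3 - 294 is irreducible) and [Q(ω):Q] = 2. Both 2 and 3 divide [K:Q], and [K:Q] ≤ 3·2 = 6, so [K:Q] = 6. (Equivalently: Q(∛294) ⊂ R but ω ∉ R, so [K : Q(∛294)] = 2.)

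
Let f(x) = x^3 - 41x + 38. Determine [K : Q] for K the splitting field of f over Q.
[K : Q] = 6

By the rational root test, any rational root of the monic integer polynomial f(x) = x^3 - 41x + 38 must be an integer dividing the constant term 38, i.e. one of ±{1, 2, 19, 38}. Evaluating: f(1) = -2, f(-1) = 78, f(2) = -36, f(-2) = 112, f(19) = 6118, f(-19) = -6042, f(38) = 53352, f(-38) = -53276; none is 0, so f has no rational root and is therefore irreducible over Q (a cubic with no linear factor over a field is irreducible). For an irreducible cubic, the Galois group is A_3 or S_3 according as the discriminant disc(f) = -4a^3 - 27b^2 = -4·(-41)^3 - 27·(38)^2 = 236696 is or is not a square in Q. Here disc(f) = 236696 is not a perfect square in Q, so the Galois group of f over Q is not contained in A_3 and must be all of S_3. The splitting field has degree |S_3| = 6 over Q, so [K : Q] = 6.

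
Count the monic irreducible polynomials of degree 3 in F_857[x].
There are 209807312 monic irreducible polynomials of degree 3 over F_857

Each element of F_{857^3} that lies in no proper subfield is a root of exactly one monic irreducible of degree 3 over F_857, and each such polynomial has 3 distinct roots in F_{857^3}. By Möbius inversion the count is N_857(3) = (1/3) Σ_{d|3} μ(3/d) · 857^d = (1/3)(μ(3)·857^1 + μ(1)·857^3) = 629421936/3 = 209807312.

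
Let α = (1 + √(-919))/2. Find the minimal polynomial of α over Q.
m_α(x) = x^2 - x + 230

From 2α - 1 = √(-919), squaring gives (2α - 1)^2 = -919, i.e. 4α^2 - 4α + 1 = -919, so α^2 - α + (1 + 919)/4 = 0. Since -919 ≡ 1 (mod 4), (1 + 919)/4 = 230 ∈ Z. The polynomial x^2 - x + 230 has discriminant 1 - 4·(230) = -919, which is not a perfect square in Q (d = -919 is squarefree and ≠ 1), so x^2 - x + 230 is irreducible over Q. It is the minimal polynomial of α.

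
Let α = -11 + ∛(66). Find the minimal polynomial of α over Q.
m_α(x) = x^3 + 33x^2 + 363x + 1265

Set β = α + 11 = ∛(66), so β^3 = 66. Then (α + 11)^3 - 66 = 0, i.e. α is a root of g(x) = (x + 11)^3 - 66 = x^3 + 33x^2 + 363x + 1265. Since g(x) = h(x + 11) where h(x) = x^3 - 66, and h is irreducible over Q (because 66 is not a perfect cube, so h has no rational root, and a monic cubic with no rational root is irreducible), g is also irreducible (irreducibility is preserved under the substitution x → x + 11). Hence m_α(x) = x^3 + 33x^2 + 363x + 1265.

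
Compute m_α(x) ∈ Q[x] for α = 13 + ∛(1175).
m_α(x) = x^3 - 39x^2 + 507x - 3372

Set β = α - 13 = ∛(1175), so β^3 = 1175. Then (α - 13)^3 - 1175 = 0, i.e. α is a root of g(x) = (x - 13)^3 - 1175 = x^3 - 39x^2 + 507x - 3372. Since g(x) = h(x - 13) where h(x) = x^3 - 1175, and h is irreducible over Q (because 1175 is not a perfect cube, so h has no rational root, and a monic cubic with no rational root is irreducible), g is also irreducible (irreducibility is preserved under the substitution x → x - 13). Hence m_α(x) = x^3 - 39x^2 + 507x - 3372.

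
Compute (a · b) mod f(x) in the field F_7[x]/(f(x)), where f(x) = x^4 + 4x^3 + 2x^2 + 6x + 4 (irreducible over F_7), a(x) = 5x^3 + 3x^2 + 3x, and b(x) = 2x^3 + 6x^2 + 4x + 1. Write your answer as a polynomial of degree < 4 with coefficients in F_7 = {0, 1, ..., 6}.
a · b ≡ 5x^3 + 3x^2 + 3x + 1 (mod f(x))

Multiply in F_7[x]: a(x)·b(x) = (5x^3 + 3x^2 + 3x)·(2x^3 + 6x^2 + 4x + 1) = 3x^6 + x^5 + 2x^4 + x^2 + 3x. This has degree ≥ 4, so divide by f(x) over F_7: 3x^6 + x^5 + 2x^4 + x^2 + 3x = (3x^2 + 3x + 5)·(x^4 + 4x^3 + 2x^2 + 6x + 4) + (5x^3 + 3x^2 + 3x + 1). Hence a·b ≡ 5x^3 + 3x^2 + 3x + 1 (mod f). (F_7[x]/(f) is a field with 7^4 = 2401 elements since f is irreducible of degree 4.)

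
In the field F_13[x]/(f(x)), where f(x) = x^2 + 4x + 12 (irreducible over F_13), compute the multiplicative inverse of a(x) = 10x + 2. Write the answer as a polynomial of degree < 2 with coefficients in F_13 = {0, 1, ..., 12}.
a(x)^(-1) ≡ 7x + 11 (mod f(x))

Since f is irreducible over F_13, F_13[x]/(f) is a field and a(x) ≠ 0 has an inverse. Apply the extended Euclidean algorithm to f(x) and a(x) in F_13[x]: f(x) = (4x + 10)·a(x) + (5). The last nonzero remainder is the constant 5 = gcd(f, a) in F_13. Back-substituting through the division chain expresses 5 = s(x)·a(x) + t(x)·f(x) with s(x) ≡ 9x + 3 (mod f), so (9x + 3)·a(x) ≡ 5 (mod f). Multiplying by 5^(-1) ≡ 8 in F_13 gives a(x)^(-1) ≡ 8·(9x + 3) ≡ 7x + 11 (mod f). Check: (10x + 2)·(7x + 11) = 5x^2 + 7x + 9 ≡ 1 (mod x^2 + 4x + 12).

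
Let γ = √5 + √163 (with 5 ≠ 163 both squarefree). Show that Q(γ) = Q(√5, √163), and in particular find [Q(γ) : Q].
[Q(γ) : Q] = 4 (equivalently, Q(γ) = Q(√5, √163))

Obviously Q(γ) ⊆ Q(√5, √163), and [Q(√5, √163):Q] = 4 (since 5, 163 are distinct squarefree integers > 1 with 815 not a perfect square). To show equality we compute the minimal polynomial of γ. From γ = √5 + √163: γ^2 = 5 + 2√(815) + 163 = 168 + 2√(815), so γ^2 - 168 = 2√(815); squaring, (γ^2 - 168)^2 = 4·815, i.e. γ^4 - 336γ^2 + 28224 - 3260 = 0, i.e. γ^4 - 336γ^2 + 24964 = 0. So γ is a root of x^4 - 336x^2 + 24964. This polynomial is irreducible over Q: it has no rational root (each ±√5 ± √163 is irrational), and any factorization into two quadratics over Q would force √(815) ∈ Q (pairing opposite roots) or √5, √163 ∈ Q (other pairings), all impossible. Hence [Q(γ):Q] = 4 = [Q(√5, √163):Q], so Q(γ) = Q(√5, √163).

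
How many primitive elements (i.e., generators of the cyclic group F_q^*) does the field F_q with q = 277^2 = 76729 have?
There are φ(76728) = 24288 primitive elements

F_q^* is cyclic of order q - 1 = 76728. A cyclic group of order m has exactly φ(m) generators. Here m = 76728 = 2^3 · 3 · 23 · 139, so the number of primitive elements is φ(76728) = 24288.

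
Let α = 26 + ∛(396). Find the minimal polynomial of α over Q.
m_α(x) = x^3 - 78x^2 + 2028x - 17972

Set β = α - 26 = ∛(396), so β^3 = 396. Then (α - 26)^3 - 396 = 0, i.e. α is a root of g(x) = (x - 26)^3 - 396 = x^3 - 78x^2 + 2028x - 17972. Since g(x) = h(x - 26) where h(x) = x^3 - 396, and h is irreducible over Q (because 396 is not a perfect cube, so h has no rational root, and a monic cubic with no rational root is irreducible), g is also irreducible (irreducibility is preserved under the substitution x → x - 26). Hence m_α(x) = x^3 - 78x^2 + 2028x - 17972.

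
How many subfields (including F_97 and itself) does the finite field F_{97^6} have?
F_{97^6} has 4 subfields

The subfields of F_{p^n} are exactly the fields F_{p^d} for d | n (each is the fixed field of the unique index-d subgroup of Gal(F_{p^n}/F_p) ≅ Z/nZ). The divisors of n = 6 are {1, 2, 3, 6}, giving 4 subfields: F_{97^1}, F_{97^2}, F_{97^3}, F_{97^6}.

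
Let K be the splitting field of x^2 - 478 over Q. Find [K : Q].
[K : Q] = 2

f(x) = x^2 - 478 factors as (x - √478)(x + √478). The splitting field is K = Q(√478). Since 478 is squarefree and > 1, it is not a perfect square, so x^2 - 478 is irreducible over Q and [Q(√478) : Q] = 2. Hence [K : Q] = 2.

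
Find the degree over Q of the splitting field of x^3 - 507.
[K : Q] = 6

The roots of x^3 - 507 are ∛507, ω∛507, ω^2∛507 where ω = e^(2πi/3) is a primitive cube root of unity, so K = Q(∛507, ω). Now [Q(∛507):Q] = 3 (since 507 is not a perfect cube, x^3 - 507 is irreducible) and [Q(ω):Q] = 2. Both 2 and 3 divide [K:Q], and [K:Q] ≤ 3·2 = 6, so [K:Q] = 6. (Equivalently: Q(∛507) ⊂ R but ω ∉ R, so [K : Q(∛507)] = 2.)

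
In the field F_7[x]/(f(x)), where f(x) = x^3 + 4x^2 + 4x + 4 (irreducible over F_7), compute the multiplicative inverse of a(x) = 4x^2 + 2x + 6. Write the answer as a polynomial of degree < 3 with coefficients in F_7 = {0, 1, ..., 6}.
a(x)^(-1) ≡ 6x^2 + 6x + 1 (mod f(x))

Since f is irreducible over F_7, F_7[x]/(f) is a field and a(x) ≠ 0 has an inverse. Apply the extended Euclidean algorithm to f(x) and a(x) in F_7[x]: f(x) = (2x)·a(x) + (6x + 4);  a(x) = (3x + 3)·(6x + 4) + (1). The last nonzero remainder is the constant 1 = gcd(f, a) in F_7. Back-substituting through the division chain expresses 1 = s(x)·a(x) + t(x)·f(x) with s(x) ≡ 6x^2 + 6x + 1 (mod f), so a(x)^(-1) ≡ s(x) = 6x^2 + 6x + 1 (mod f). Check: (4x^2 + 2x + 6)·(6x^2 + 6x + 1) = 3x^4 + x^3 + 3x^2 + 3x + 6 ≡ 1 (mod x^3 + 4x^2 + 4x + 4).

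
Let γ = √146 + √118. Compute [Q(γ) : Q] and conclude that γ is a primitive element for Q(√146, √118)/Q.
[Q(γ) : Q] = 4 (equivalently, Q(γ) = Q(√146, √118))

Obviously Q(γ) ⊆ Q(√146, √118), and [Q(√146, √118):Q] = 4 (since 146, 118 are distinct squarefree integers > 1 with 17228 not a perfect square). To show equality we compute the minimal polynomial of γ. From γ = √146 + √118: γ^2 = 146 + 2√(17228) + 118 = 264 + 2√(17228), so γ^2 - 264 = 2√(17228); squaring, (γ^2 - 264)^2 = 4·17228, i.e. γ^4 - 528γ^2 + 69696 - 68912 = 0, i.e. γ^4 - 528γ^2 + 784 = 0. So γ is a root of x^4 - 528x^2 + 784. This polynomial is irreducible over Q: it has no rational root (each ±√146 ± √118 is irrational), and any factorization into two quadratics over Q would force √(17228) ∈ Q (pairing opposite roots) or √146, √118 ∈ Q (other pairings), all impossible. Hence [Q(γ):Q] = 4 = [Q(√146, √118):Q], so Q(γ) = Q(√146, √118).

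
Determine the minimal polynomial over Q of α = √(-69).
m_α(x) = x^2 + 69

α satisfies α^2 + 69 = 0, so x^2 + 69 annihilates α. Since d = -69 is squarefree and ≠ 1, it is not a perfect square in Q, so x^2 + 69 has no rational root and is therefore irreducible over Q (a degree-2 polynomial over a field is irreducible iff it has no root). Hence m_α(x) = x^2 + 69.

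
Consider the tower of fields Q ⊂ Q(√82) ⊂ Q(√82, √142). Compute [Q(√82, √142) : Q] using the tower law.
[Q(√82, √142) : Q] = 4

[Q(√82):Q] = 2 (min poly x^2 - 82, irreducible since 82 is squarefree > 1). For the top step, suppose √142 ∈ Q(√82), say √142 = c + d√82 with c, d ∈ Q. Squaring: 142 = c^2 + 82d^2 + 2cd√82. Since √82 ∉ Q this forces 2cd = 0. If d = 0 then √142 = c ∈ Q, contradicting 142 squarefree > 1. If c = 0 then 142 = 82d^2, so 82·142 = (82d)^2 is a perfect square in Q — but 82·142 = 11644 is not a perfect square (since 82 and 142 are distinct squarefree integers). Contradiction. Hence √142 ∉ Q(√82), so x^2 - 142 stays irreducible over Q(√82) and [Q(√82, √142) : Q(√82)] = 2. By the tower law, [Q(√82, √142) : Q] = 2 · 2 = 4.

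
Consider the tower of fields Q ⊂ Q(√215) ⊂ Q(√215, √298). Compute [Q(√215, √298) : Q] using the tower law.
[Q(√215, √298) : Q] = 4

[Q(√215):Q] = 2 (min poly x^2 - 215, irreducible since 215 is squarefree > 1). For the top step, suppose √298 ∈ Q(√215), say √298 = c + d√215 with c, d ∈ Q. Squaring: 298 = c^2 + 215d^2 + 2cd√215. Since √215 ∉ Q this forces 2cd = 0. If d = 0 then √298 = c ∈ Q, contradicting 298 squarefree > 1. If c = 0 then 298 = 215d^2, so 215·298 = (215d)^2 is a perfect square in Q — but 215·298 = 64070 is not a perfect square (since 215 and 298 are distinct squarefree integers). Contradiction. Hence √298 ∉ Q(√215), so x^2 - 298 stays irreducible over Q(√215) and [Q(√215, √298) : Q(√215)] = 2. By the tower law, [Q(√215, √298) : Q] = 2 · 2 = 4.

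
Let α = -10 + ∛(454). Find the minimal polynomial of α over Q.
m_α(x) = x^3 + 30x^2 + 300x + 546

Set β = α + 10 = ∛(454), so β^3 = 454. Then (α + 10)^3 - 454 = 0, i.e. α is a root of g(x) = (x + 10)^3 - 454 = x^3 + 30x^2 + 300x + 546. Since g(x) = h(x + 10) where h(x) = x^3 - 454, and h is irreducible over Q (because 454 is not a perfect cube, so h has no rational root, and a monic cubic with no rational root is irreducible), g is also irreducible (irreducibility is preserved under the substitution x → x + 10). Hence m_α(x) = x^3 + 30x^2 + 300x + 546.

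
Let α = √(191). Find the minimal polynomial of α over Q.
m_α(x) = x^2 - 191

α satisfies α^2 - 191 = 0, so x^2 - 191 annihilates α. Since d = 191 is squarefree and ≠ 1, it is not a perfect square in Q, so x^2 - 191 has no rational root and is therefore irreducible over Q (a degree-2 polynomial over a field is irreducible iff it has no root). Hence m_α(x) = x^2 - 191.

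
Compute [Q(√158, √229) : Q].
[Q(√158, √229) : Q] = 4

[Q(√158):Q] = 2 (min poly x^2 - 158, irreducible since 158 is squarefree > 1). For the top step, suppose √229 ∈ Q(√158), say √229 = c + d√158 with c, d ∈ Q. Squaring: 229 = c^2 + 158d^2 + 2cd√158. Since √158 ∉ Q this forces 2cd = 0. If d = 0 then √229 = c ∈ Q, contradicting 229 squarefree > 1. If c = 0 then 229 = 158d^2, so 158·229 = (158d)^2 is a perfect square in Q — but 158·229 = 36182 is not a perfect square (since 158 and 229 are distinct squarefree integers). Contradiction. Hence √229 ∉ Q(√158), so x^2 - 229 stays irreducible over Q(√158) and [Q(√158, √229) : Q(√158)] = 2. By the tower law, [Q(√158, √229) : Q] = 2 · 2 = 4.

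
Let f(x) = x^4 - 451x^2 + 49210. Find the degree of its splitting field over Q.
[K : Q] = 4

Solving the quadratic in x^2: x^2 = (451 ± √(451^2 - 4·49210))/2 = (451 ± √6561)/2 = (451 ± 81)/2, giving x^2 = 185 or x^2 = 266. So f(x) = (x^2 - 185)(x^2 - 266) and the roots of f are ±√185, ±√266. Hence the splitting field is K = Q(√185, √266). Since 185 and 266 are distinct squarefree integers > 1, their product 49210 is not a perfect square, so √266 ∉ Q(√185). By the tower law [K:Q] = [Q(√185,√266):Q(√185)] · [Q(√185):Q] = 2 · 2 = 4.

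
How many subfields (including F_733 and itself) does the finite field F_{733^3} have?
F_{733^3} has 2 subfields

The subfields of F_{p^n} are exactly the fields F_{p^d} for d | n (each is the fixed field of the unique index-d subgroup of Gal(F_{p^n}/F_p) ≅ Z/nZ). The divisors of n = 3 are {1, 3}, giving 2 subfields: F_{733^1}, F_{733^3}.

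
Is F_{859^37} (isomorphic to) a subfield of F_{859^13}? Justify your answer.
No: F_{859^37} is not a subfield of F_{859^13}

F_{p^m} embeds in F_{p^n} iff m | n. Here 37 ∤ 13 (since 13 = 0·37 + 13 with remainder 13 ≠ 0), so F_{859^37} is not a subfield of F_{859^13}. Equivalently: if it were, the tower law would give 37 = [F_{859^37}:F_859] dividing [F_{859^13}:F_859] = 13, contradiction.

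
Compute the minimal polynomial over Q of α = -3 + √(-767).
m_α(x) = x^2 + 6x + 776

From α + 3 = √(-767), squaring gives (α + 3)^2 = -767, i.e. α^2 + 6α + 9 = -767, so α^2 + 6α + 776 = 0. The discriminant of x^2 + 6x + 776 is (6)^2 - 4·(776) = 36 - 3104 = -3068, and 4·(-767) is not a perfect square in Q since -767 is squarefree and ≠ 1. Hence x^2 + 6x + 776 is irreducible over Q and is the minimal polynomial of α.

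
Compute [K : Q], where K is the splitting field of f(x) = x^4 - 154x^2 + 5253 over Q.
[K : Q] = 4

Solving the quadratic in x^2: x^2 = (154 ± √(154^2 - 4·5253))/2 = (154 ± √2704)/2 = (154 ± 52)/2, giving x^2 = 51 or x^2 = 103. So f(x) = (x^2 - 51)(x^2 - 103) and the roots of f are ±√51, ±√103. Hence the splitting field is K = Q(√51, √103). Since 51 and 103 are distinct squarefree integers > 1, their product 5253 is not a perfect square, so √103 ∉ Q(√51). By the tower law [K:Q] = [Q(√51,√103):Q(√51)] · [Q(√51):Q] = 2 · 2 = 4.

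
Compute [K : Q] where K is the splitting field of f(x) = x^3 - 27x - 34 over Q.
[K : Q] = 6

By the rational root test, any rational root of the monic integer polynomial f(x) = x^3 - 27x - 34 must be an integer dividing the constant term -34, i.e. one of ±{1, 2, 17, 34}. Evaluating: f(1) = -60, f(-1) = -8, f(2) = -80, f(-2) = 12, f(17) = 4420, f(-17) = -4488, f(34) = 38352, f(-34) = -38420; none is 0, so f has no rational root and is therefore irreducible over Q (a cubic with no linear factor over a field is irreducible). For an irreducible cubic, the Galois group is A_3 or S_3 according as the discriminant disc(f) = -4a^3 - 27b^2 = -4·(-27)^3 - 27·(-34)^2 = 47520 is or is not a square in Q. Here disc(f) = 47520 is not a perfect square in Q, so the Galois group of f over Q is not contained in A_3 and must be all of S_3. The splitting field has degree |S_3| = 6 over Q, so [K : Q] = 6.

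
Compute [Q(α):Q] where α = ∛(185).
[Q(α):Q] = 3

The minimal polynomial of α is x^3 - 185, irreducible over Q since 185 is not a perfect cube (so x^3 - 185 has no rational root). Hence [Q(α):Q] = deg(m_α) = 3.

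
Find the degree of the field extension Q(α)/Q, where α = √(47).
[Q(α):Q] = 2

[Q(α):Q] equals the degree of the minimal polynomial of α. Here α^2 = 47 and x^2 - 47 is irreducible (d = 47 is squarefree, ≠ 1, hence not a square), so deg(m_α) = 2. Thus [Q(α):Q] = 2.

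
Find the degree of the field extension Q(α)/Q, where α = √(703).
[Q(α):Q] = 2

[Q(α):Q] equals the degree of the minimal polynomial of α. Here α^2 = 703 and x^2 - 703 is irreducible (d = 703 is squarefree, ≠ 1, hence not a square), so deg(m_α) = 2. Thus [Q(α):Q] = 2.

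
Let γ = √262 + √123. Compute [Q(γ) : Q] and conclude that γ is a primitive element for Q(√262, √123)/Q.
[Q(γ) : Q] = 4 (equivalently, Q(γ) = Q(√262, √123))

Obviously Q(γ) ⊆ Q(√262, √123), and [Q(√262, √123):Q] = 4 (since 262, 123 are distinct squarefree integers > 1 with 32226 not a perfect square). To show equality we compute the minimal polynomial of γ. From γ = √262 + √123: γ^2 = 262 + 2√(32226) + 123 = 385 + 2√(32226), so γ^2 - 385 = 2√(32226); squaring, (γ^2 - 385)^2 = 4·32226, i.e. γ^4 - 770γ^2 + 148225 - 128904 = 0, i.e. γ^4 - 770γ^2 + 19321 = 0. So γ is a root of x^4 - 770x^2 + 19321. This polynomial is irreducible over Q: it has no rational root (each ±√262 ± √123 is irrational), and any factorization into two quadratics over Q would force √(32226) ∈ Q (pairing opposite roots) or √262, √123 ∈ Q (other pairings), all impossible. Hence [Q(γ):Q] = 4 = [Q(√262, √123):Q], so Q(γ) = Q(√262, √123).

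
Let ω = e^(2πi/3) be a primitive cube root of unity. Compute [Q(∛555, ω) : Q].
[Q(∛555, ω) : Q] = 6

[Q(∛555):Q] = 3 (min poly x^3 - 555, irreducible since 555 is not a perfect cube). [Q(ω):Q] = 2 (min poly x^2 + x + 1). Since Q(∛555) ⊂ R and ω ∉ R, we have ω ∉ Q(∛555), so x^2 + x + 1 remains irreducible over Q(∛555) and [Q(∛555, ω) : Q(∛555)] = 2. By the tower law, [Q(∛555, ω) : Q] = 3 · 2 = 6. (In fact Q(∛555, ω) is the splitting field of x^3 - 555 over Q.)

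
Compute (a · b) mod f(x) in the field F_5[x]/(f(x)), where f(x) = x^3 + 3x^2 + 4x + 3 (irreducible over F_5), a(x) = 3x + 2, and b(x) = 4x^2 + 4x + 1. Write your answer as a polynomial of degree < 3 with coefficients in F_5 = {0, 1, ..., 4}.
a · b ≡ 4x^2 + 3x + 1 (mod f(x))

Multiply in F_5[x]: a(x)·b(x) = (3x + 2)·(4x^2 + 4x + 1) = 2x^3 + x + 2. This has degree ≥ 3, so divide by f(x) over F_5: 2x^3 + x + 2 = (2)·(x^3 + 3x^2 + 4x + 3) + (4x^2 + 3x + 1). Hence a·b ≡ 4x^2 + 3x + 1 (mod f). (F_5[x]/(f) is a field with 5^3 = 125 elements since f is irreducible of degree 3.)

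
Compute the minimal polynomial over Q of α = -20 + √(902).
m_α(x) = x^2 + 40x - 502

From α + 20 = √(902), squaring gives (α + 20)^2 = 902, i.e. α^2 + 40α + 400 = 902, so α^2 + 40α - 502 = 0. The discriminant of x^2 + 40x - 502 is (40)^2 - 4·(-502) = 1600 + 2008 = 3608, and 4·(902) is not a perfect square in Q since 902 is squarefree and ≠ 1. Hence x^2 + 40x - 502 is irreducible over Q and is the minimal polynomial of α.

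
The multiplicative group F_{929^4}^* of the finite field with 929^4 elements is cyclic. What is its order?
|F_{929^4}^*| = 744839767680

F_{929^4} has 929^4 = 744839767681 elements; its multiplicative group consists of all nonzero elements, so |F_{929^4}^*| = 744839767681 - 1 = 744839767680. (It is cyclic since any finite subgroup of the multiplicative group of a field is cyclic.)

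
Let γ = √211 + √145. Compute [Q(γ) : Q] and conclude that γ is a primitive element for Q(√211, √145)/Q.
[Q(γ) : Q] = 4 (equivalently, Q(γ) = Q(√211, √145))

Obviously Q(γ) ⊆ Q(√211, √145), and [Q(√211, √145):Q] = 4 (since 211, 145 are distinct squarefree integers > 1 with 30595 not a perfect square). To show equality we compute the minimal polynomial of γ. From γ = √211 + √145: γ^2 = 211 + 2√(30595) + 145 = 356 + 2√(30595), so γ^2 - 356 = 2√(30595); squaring, (γ^2 - 356)^2 = 4·30595, i.e. γ^4 - 712γ^2 + 126736 - 122380 = 0, i.e. γ^4 - 712γ^2 + 4356 = 0. So γ is a root of x^4 - 712x^2 + 4356. This polynomial is irreducible over Q: it has no rational root (each ±√211 ± √145 is irrational), and any factorization into two quadratics over Q would force √(30595) ∈ Q (pairing opposite roots) or √211, √145 ∈ Q (other pairings), all impossible. Hence [Q(γ):Q] = 4 = [Q(√211, √145):Q], so Q(γ) = Q(√211, √145).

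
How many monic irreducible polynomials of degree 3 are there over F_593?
There are 69509088 monic irreducible polynomials of degree 3 over F_593

Each element of F_{593^3} that lies in no proper subfield is a root of exactly one monic irreducible of degree 3 over F_593, and each such polynomial has 3 distinct roots in F_{593^3}. By Möbius inversion the count is N_593(3) = (1/3) Σ_{d|3} μ(3/d) · 593^d = (1/3)(μ(3)·593^1 + μ(1)·593^3) = 208527264/3 = 69509088.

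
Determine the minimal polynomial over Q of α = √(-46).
m_α(x) = x^2 + 46

α satisfies α^2 + 46 = 0, so x^2 + 46 annihilates α. Since d = -46 is squarefree and ≠ 1, it is not a perfect square in Q, so x^2 + 46 has no rational root and is therefore irreducible over Q (a degree-2 polynomial over a field is irreducible iff it has no root). Hence m_α(x) = x^2 + 46.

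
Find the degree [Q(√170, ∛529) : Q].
[Q(√170, ∛529) : Q] = 6

Let L = Q(√170, ∛529). Since Q(√170) ⊂ L and [Q(√170):Q] = 2, the tower law gives 2 | [L:Q]. Likewise Q(∛529) ⊂ L with [Q(∛529):Q] = 3 (because 529 is not a perfect cube), so 3 | [L:Q]. As gcd(2,3) = 1, [L:Q] is divisible by 6. Conversely L is generated over Q by √170 and ∛529, so [L:Q] ≤ 2·3 = 6. Therefore [Q(√170, ∛529) : Q] = 6.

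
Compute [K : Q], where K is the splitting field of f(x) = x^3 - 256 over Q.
[K : Q] = 6

The roots of x^3 - 256 are ∛256, ω∛256, ω^2∛256 where ω = e^(2πi/3) is a primitive cube root of unity, so K = Q(∛256, ω). Now [Q(∛256):Q] = 3 (since 256 is not a perfect cube, x^3 - 256 is irreducible) and [Q(ω):Q] = 2. Both 2 and 3 divide [K:Q], and [K:Q] ≤ 3·2 = 6, so [K:Q] = 6. (Equivalently: Q(∛256) ⊂ R but ω ∉ R, so [K : Q(∛256)] = 2.)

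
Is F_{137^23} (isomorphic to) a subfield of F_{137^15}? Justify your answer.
No: F_{137^23} is not a subfield of F_{137^15}

F_{p^m} embeds in F_{p^n} iff m | n. Here 23 ∤ 15 (since 15 = 0·23 + 15 with remainder 15 ≠ 0), so F_{137^23} is not a subfield of F_{137^15}. Equivalently: if it were, the tower law would give 23 = [F_{137^23}:F_137] dividing [F_{137^15}:F_137] = 15, contradiction.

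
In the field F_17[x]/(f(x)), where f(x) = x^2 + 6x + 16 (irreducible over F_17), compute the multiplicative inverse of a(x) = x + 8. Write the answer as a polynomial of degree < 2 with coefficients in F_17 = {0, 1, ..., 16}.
a(x)^(-1) ≡ 9x + 16 (mod f(x))

Since f is irreducible over F_17, F_17[x]/(f) is a field and a(x) ≠ 0 has an inverse. Apply the extended Euclidean algorithm to f(x) and a(x) in F_17[x]: f(x) = (x + 15)·a(x) + (15). The last nonzero remainder is the constant 15 = gcd(f, a) in F_17. Back-substituting through the division chain expresses 15 = s(x)·a(x) + t(x)·f(x) with s(x) ≡ 16x + 2 (mod f), so (16x + 2)·a(x) ≡ 15 (mod f). Multiplying by 15^(-1) ≡ 8 in F_17 gives a(x)^(-1) ≡ 8·(16x + 2) ≡ 9x + 16 (mod f). Check: (x + 8)·(9x + 16) = 9x^2 + 3x + 9 ≡ 1 (mod x^2 + 6x + 16).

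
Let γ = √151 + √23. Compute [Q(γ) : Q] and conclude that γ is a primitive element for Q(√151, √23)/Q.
[Q(γ) : Q] = 4 (equivalently, Q(γ) = Q(√151, √23))

Obviously Q(γ) ⊆ Q(√151, √23), and [Q(√151, √23):Q] = 4 (since 151, 23 are distinct squarefree integers > 1 with 3473 not a perfect square). To show equality we compute the minimal polynomial of γ. From γ = √151 + √23: γ^2 = 151 + 2√(3473) + 23 = 174 + 2√(3473), so γ^2 - 174 = 2√(3473); squaring, (γ^2 - 174)^2 = 4·3473, i.e. γ^4 - 348γ^2 + 30276 - 13892 = 0, i.e. γ^4 - 348γ^2 + 16384 = 0. So γ is a root of x^4 - 348x^2 + 16384. This polynomial is irreducible over Q: it has no rational root (each ±√151 ± √23 is irrational), and any factorization into two quadratics over Q would force √(3473) ∈ Q (pairing opposite roots) or √151, √23 ∈ Q (other pairings), all impossible. Hence [Q(γ):Q] = 4 = [Q(√151, √23):Q], so Q(γ) = Q(√151, √23).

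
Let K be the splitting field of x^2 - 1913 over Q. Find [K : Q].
[K : Q] = 2

f(x) = x^2 - 1913 factors as (x - √1913)(x + √1913). The splitting field is K = Q(√1913). Since 1913 is squarefree and > 1, it is not a perfect square, so x^2 - 1913 is irreducible over Q and [Q(√1913) : Q] = 2. Hence [K : Q] = 2.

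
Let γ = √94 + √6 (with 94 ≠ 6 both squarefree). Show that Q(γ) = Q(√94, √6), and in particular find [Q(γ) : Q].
[Q(γ) : Q] = 4 (equivalently, Q(γ) = Q(√94, √6))

Obviously Q(γ) ⊆ Q(√94, √6), and [Q(√94, √6):Q] = 4 (since 94, 6 are distinct squarefree integers > 1 with 564 not a perfect square). To show equality we compute the minimal polynomial of γ. From γ = √94 + √6: γ^2 = 94 + 2√(564) + 6 = 100 + 2√(564), so γ^2 - 100 = 2√(564); squaring, (γ^2 - 100)^2 = 4·564, i.e. γ^4 - 200γ^2 + 10000 - 2256 = 0, i.e. γ^4 - 200γ^2 + 7744 = 0. So γ is a root of x^4 - 200x^2 + 7744. This polynomial is irreducible over Q: it has no rational root (each ±√94 ± √6 is irrational), and any factorization into two quadratics over Q would force √(564) ∈ Q (pairing opposite roots) or √94, √6 ∈ Q (other pairings), all impossible. Hence [Q(γ):Q] = 4 = [Q(√94, √6):Q], so Q(γ) = Q(√94, √6).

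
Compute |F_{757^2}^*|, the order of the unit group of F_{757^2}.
|F_{757^2}^*| = 573048

F_{757^2} has 757^2 = 573049 elements; its multiplicative group consists of all nonzero elements, so |F_{757^2}^*| = 573049 - 1 = 573048. (It is cyclic since any finite subgroup of the multiplicative group of a field is cyclic.)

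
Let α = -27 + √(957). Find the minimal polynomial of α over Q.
m_α(x) = x^2 + 54x - 228

From α + 27 = √(957), squaring gives (α + 27)^2 = 957, i.e. α^2 + 54α + 729 = 957, so α^2 + 54α - 228 = 0. The discriminant of x^2 + 54x - 228 is (54)^2 - 4·(-228) = 2916 + 912 = 3828, and 4·(957) is not a perfect square in Q since 957 is squarefree and ≠ 1. Hence x^2 + 54x - 228 is irreducible over Q and is the minimal polynomial of α.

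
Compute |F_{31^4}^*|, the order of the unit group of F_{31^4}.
|F_{31^4}^*| = 923520

F_{31^4} has 31^4 = 923521 elements; its multiplicative group consists of all nonzero elements, so |F_{31^4}^*| = 923521 - 1 = 923520. (It is cyclic since any finite subgroup of the multiplicative group of a field is cyclic.)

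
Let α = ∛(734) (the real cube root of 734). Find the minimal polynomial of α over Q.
m_α(x) = x^3 - 734

α satisfies α^3 = 734, so x^3 - 734 annihilates α. By the rational root test, a rational root p/q (in lowest terms) of x^3 - 734 would satisfy p^3 = 734 q^3, forcing q = 1 and p^3 = 734; but 734 is not a perfect cube, contradiction. A monic cubic over Q with no rational root is irreducible (any nontrivial factorization would include a linear factor). Hence x^3 - 734 is the minimal polynomial of α, and in particular [Q(α):Q] = 3.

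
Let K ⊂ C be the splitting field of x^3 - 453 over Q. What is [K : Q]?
[K : Q] = 6

The roots of x^3 - 453 are ∛453, ω∛453, ω^2∛453 where ω = e^(2πi/3) is a primitive cube root of unity, so K = Q(∛453, ω). Now [Q(∛453):Q] = 3 (since 453 is not a perfect cube, x^3 - 453 is irreducible) and [Q(ω):Q] = 2. Both 2 and 3 divide [K:Q], and [K:Q] ≤ 3·2 = 6, so [K:Q] = 6. (Equivalently: Q(∛453) ⊂ R but ω ∉ R, so [K : Q(∛453)] = 2.)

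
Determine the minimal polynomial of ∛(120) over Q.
m_α(x) = x^3 - 120

α satisfies α^3 = 120, so x^3 - 120 annihilates α. By the rational root test, a rational root p/q (in lowest terms) of x^3 - 120 would satisfy p^3 = 120 q^3, forcing q = 1 and p^3 = 120; but 120 is not a perfect cube, contradiction. A monic cubic over Q with no rational root is irreducible (any nontrivial factorization would include a linear factor). Hence x^3 - 120 is the minimal polynomial of α, and in particular [Q(α):Q] = 3.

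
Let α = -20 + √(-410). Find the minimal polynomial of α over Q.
m_α(x) = x^2 + 40x + 810

From α + 20 = √(-410), squaring gives (α + 20)^2 = -410, i.e. α^2 + 40α + 400 = -410, so α^2 + 40α + 810 = 0. The discriminant of x^2 + 40x + 810 is (40)^2 - 4·(810) = 1600 - 3240 = -1640, and 4·(-410) is not a perfect square in Q since -410 is squarefree and ≠ 1. Hence x^2 + 40x + 810 is irreducible over Q and is the minimal polynomial of α.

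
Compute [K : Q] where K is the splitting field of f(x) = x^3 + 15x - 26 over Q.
[K : Q] = 6

By the rational root test, any rational root of the monic integer polynomial f(x) = x^3 + 15x - 26 must be an integer dividing the constant term -26, i.e. one of ±{1, 2, 13, 26}. Evaluating: f(1) = -10, f(-1) = -42, f(2) = 12, f(-2) = -64, f(13) = 2366, f(-13) = -2418, f(26) = 17940, f(-26) = -17992; none is 0, so f has no rational root and is therefore irreducible over Q (a cubic with no linear factor over a field is irreducible). For an irreducible cubic, the Galois group is A_3 or S_3 according as the discriminant disc(f) = -4a^3 - 27b^2 = -4·(15)^3 - 27·(-26)^2 = -31752 is or is not a square in Q. Here disc(f) = -31752 is not a perfect square in Q, so the Galois group of f over Q is not contained in A_3 and must be all of S_3. The splitting field has degree |S_3| = 6 over Q, so [K : Q] = 6.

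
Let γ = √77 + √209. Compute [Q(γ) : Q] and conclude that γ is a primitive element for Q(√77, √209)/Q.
[Q(γ) : Q] = 4 (equivalently, Q(γ) = Q(√77, √209))

Obviously Q(γ) ⊆ Q(√77, √209), and [Q(√77, √209):Q] = 4 (since 77, 209 are distinct squarefree integers > 1 with 16093 not a perfect square). To show equality we compute the minimal polynomial of γ. From γ = √77 + √209: γ^2 = 77 + 2√(16093) + 209 = 286 + 2√(16093), so γ^2 - 286 = 2√(16093); squaring, (γ^2 - 286)^2 = 4·16093, i.e. γ^4 - 572γ^2 + 81796 - 64372 = 0, i.e. γ^4 - 572γ^2 + 17424 = 0. So γ is a root of x^4 - 572x^2 + 17424. This polynomial is irreducible over Q: it has no rational root (each ±√77 ± √209 is irrational), and any factorization into two quadratics over Q would force √(16093) ∈ Q (pairing opposite roots) or √77, √209 ∈ Q (other pairings), all impossible. Hence [Q(γ):Q] = 4 = [Q(√77, √209):Q], so Q(γ) = Q(√77, √209).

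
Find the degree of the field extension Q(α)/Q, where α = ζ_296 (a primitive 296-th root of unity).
[Q(α):Q] = 144

The minimal polynomial of ζ_296 over Q is the 296-th cyclotomic polynomial Φ_296(x), which is irreducible over Q and has degree φ(296) = 144. Hence [Q(α):Q] = φ(296) = 144.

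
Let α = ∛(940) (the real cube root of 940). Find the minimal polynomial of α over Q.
m_α(x) = x^3 - 940

α satisfies α^3 = 940, so x^3 - 940 annihilates α. By the rational root test, a rational root p/q (in lowest terms) of x^3 - 940 would satisfy p^3 = 940 q^3, forcing q = 1 and p^3 = 940; but 940 is not a perfect cube, contradiction. A monic cubic over Q with no rational root is irreducible (any nontrivial factorization would include a linear factor). Hence x^3 - 940 is the minimal polynomial of α, and in particular [Q(α):Q] = 3.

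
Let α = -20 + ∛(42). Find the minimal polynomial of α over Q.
m_α(x) = x^3 + 60x^2 + 1200x + 7958

Set β = α + 20 = ∛(42), so β^3 = 42. Then (α + 20)^3 - 42 = 0, i.e. α is a root of g(x) = (x + 20)^3 - 42 = x^3 + 60x^2 + 1200x + 7958. Since g(x) = h(x + 20) where h(x) = x^3 - 42, and h is irreducible over Q (because 42 is not a perfect cube, so h has no rational root, and a monic cubic with no rational root is irreducible), g is also irreducible (irreducibility is preserved under the substitution x → x + 20). Hence m_α(x) = x^3 + 60x^2 + 1200x + 7958.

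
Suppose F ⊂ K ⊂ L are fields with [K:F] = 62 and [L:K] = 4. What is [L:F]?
[L:F] = 248

The tower law says that for any tower of field extensions F ⊂ K ⊂ L with finite degrees, [L:F] = [L:K] · [K:F]. Here this gives [L:F] = 4 · 62 = 248.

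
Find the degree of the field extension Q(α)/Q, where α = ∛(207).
[Q(α):Q] = 3

The minimal polynomial of α is x^3 - 207, irreducible over Q since 207 is not a perfect cube (so x^3 - 207 has no rational root). Hence [Q(α):Q] = deg(m_α) = 3.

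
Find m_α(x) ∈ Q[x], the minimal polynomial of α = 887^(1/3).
m_α(x) = x^3 - 887

α satisfies α^3 = 887, so x^3 - 887 annihilates α. By the rational root test, a rational root p/q (in lowest terms) of x^3 - 887 would satisfy p^3 = 887 q^3, forcing q = 1 and p^3 = 887; but 887 is not a perfect cube, contradiction. A monic cubic over Q with no rational root is irreducible (any nontrivial factorization would include a linear factor). Hence x^3 - 887 is the minimal polynomial of α, and in particular [Q(α):Q] = 3.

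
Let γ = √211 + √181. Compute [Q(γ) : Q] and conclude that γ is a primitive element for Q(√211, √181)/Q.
[Q(γ) : Q] = 4 (equivalently, Q(γ) = Q(√211, √181))

Obviously Q(γ) ⊆ Q(√211, √181), and [Q(√211, √181):Q] = 4 (since 211, 181 are distinct squarefree integers > 1 with 38191 not a perfect square). To show equality we compute the minimal polynomial of γ. From γ = √211 + √181: γ^2 = 211 + 2√(38191) + 181 = 392 + 2√(38191), so γ^2 - 392 = 2√(38191); squaring, (γ^2 - 392)^2 = 4·38191, i.e. γ^4 - 784γ^2 + 153664 - 152764 = 0, i.e. γ^4 - 784γ^2 + 900 = 0. So γ is a root of x^4 - 784x^2 + 900. This polynomial is irreducible over Q: it has no rational root (each ±√211 ± √181 is irrational), and any factorization into two quadratics over Q would force √(38191) ∈ Q (pairing opposite roots) or √211, √181 ∈ Q (other pairings), all impossible. Hence [Q(γ):Q] = 4 = [Q(√211, √181):Q], so Q(γ) = Q(√211, √181).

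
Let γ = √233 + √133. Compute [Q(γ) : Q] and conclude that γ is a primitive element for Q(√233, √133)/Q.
[Q(γ) : Q] = 4 (equivalently, Q(γ) = Q(√233, √133))

Obviously Q(γ) ⊆ Q(√233, √133), and [Q(√233, √133):Q] = 4 (since 233, 133 are distinct squarefree integers > 1 with 30989 not a perfect square). To show equality we compute the minimal polynomial of γ. From γ = √233 + √133: γ^2 = 233 + 2√(30989) + 133 = 366 + 2√(30989), so γ^2 - 366 = 2√(30989); squaring, (γ^2 - 366)^2 = 4·30989, i.e. γ^4 - 732γ^2 + 133956 - 123956 = 0, i.e. γ^4 - 732γ^2 + 10000 = 0. So γ is a root of x^4 - 732x^2 + 10000. This polynomial is irreducible over Q: it has no rational root (each ±√233 ± √133 is irrational), and any factorization into two quadratics over Q would force √(30989) ∈ Q (pairing opposite roots) or √233, √133 ∈ Q (other pairings), all impossible. Hence [Q(γ):Q] = 4 = [Q(√233, √133):Q], so Q(γ) = Q(√233, √133).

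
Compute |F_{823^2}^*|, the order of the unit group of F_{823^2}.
|F_{823^2}^*| = 677328

F_{823^2} has 823^2 = 677329 elements; its multiplicative group consists of all nonzero elements, so |F_{823^2}^*| = 677329 - 1 = 677328. (It is cyclic since any finite subgroup of the multiplicative group of a field is cyclic.)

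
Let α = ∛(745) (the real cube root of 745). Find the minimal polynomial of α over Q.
m_α(x) = x^3 - 745

α satisfies α^3 = 745, so x^3 - 745 annihilates α. By the rational root test, a rational root p/q (in lowest terms) of x^3 - 745 would satisfy p^3 = 745 q^3, forcing q = 1 and p^3 = 745; but 745 is not a perfect cube, contradiction. A monic cubic over Q with no rational root is irreducible (any nontrivial factorization would include a linear factor). Hence x^3 - 745 is the minimal polynomial of α, and in particular [Q(α):Q] = 3.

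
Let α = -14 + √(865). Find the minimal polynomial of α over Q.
m_α(x) = x^2 + 28x - 669

From α + 14 = √(865), squaring gives (α + 14)^2 = 865, i.e. α^2 + 28α + 196 = 865, so α^2 + 28α - 669 = 0. The discriminant of x^2 + 28x - 669 is (28)^2 - 4·(-669) = 784 + 2676 = 3460, and 4·(865) is not a perfect square in Q since 865 is squarefree and ≠ 1. Hence x^2 + 28x - 669 is irreducible over Q and is the minimal polynomial of α.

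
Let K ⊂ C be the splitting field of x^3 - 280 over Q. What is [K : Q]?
[K : Q] = 6

The roots of x^3 - 280 are ∛280, ω∛280, ω^2∛280 where ω = e^(2πi/3) is a primitive cube root of unity, so K = Q(∛280, ω). Now [Q(∛280):Q] = 3 (since 280 is not a perfect cube, x^3 - 280 is irreducible) and [Q(ω):Q] = 2. Both 2 and 3 divide [K:Q], and [K:Q] ≤ 3·2 = 6, so [K:Q] = 6. (Equivalently: Q(∛280) ⊂ R but ω ∉ R, so [K : Q(∛280)] = 2.)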